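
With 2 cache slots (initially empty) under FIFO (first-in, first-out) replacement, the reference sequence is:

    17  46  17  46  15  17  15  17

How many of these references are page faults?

4

17 → miss, frames [17]
46 → miss, frames [17, 46]
17 → hit
46 → hit
15 → miss, evict 17, frames [46, 15]
17 → miss, evict 46, frames [15, 17]
15 → hit
17 → hit
Page faults: 4.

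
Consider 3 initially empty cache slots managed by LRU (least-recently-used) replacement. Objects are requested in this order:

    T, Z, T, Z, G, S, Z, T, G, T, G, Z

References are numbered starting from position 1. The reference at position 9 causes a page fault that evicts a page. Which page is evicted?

S

pos 1: T → miss, frames [T]
pos 2: Z → miss, frames [T, Z]
pos 3: T → hit
pos 4: Z → hit
pos 5: G → miss, frames [T, Z, G]
pos 6: S → miss, evict T, frames [Z, G, S]
pos 7: Z → hit
pos 8: T → miss, evict G, frames [S, Z, T]
pos 9: G → miss, evict S, frames [Z, T, G]
At position 9, page S is evicted.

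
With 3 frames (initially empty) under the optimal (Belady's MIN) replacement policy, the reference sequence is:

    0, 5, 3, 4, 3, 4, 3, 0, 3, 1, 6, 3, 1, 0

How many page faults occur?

0 → miss, frames (0)
5 → miss, frames (0 5)
3 → miss, frames (0 5 3)
4 → miss, evict 5, frames (0 3 4)
3 → hit
4 → hit
3 → hit
0 → hit
3 → hit
1 → miss, evict 4, frames (0 3 1)
6 → miss, evict 0, frames (3 1 6)
3 → hit
1 → hit
0 → miss, evict 6, frames (3 1 0)
Page faults: 7.

7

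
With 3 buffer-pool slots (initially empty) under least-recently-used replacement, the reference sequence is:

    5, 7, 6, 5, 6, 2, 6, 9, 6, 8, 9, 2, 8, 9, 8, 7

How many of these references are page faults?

5 -> miss, frames (5)
7 -> miss, frames (5 7)
6 -> miss, frames (5 7 6)
5 -> hit
6 -> hit
2 -> miss, evict 7, frames (5 6 2)
6 -> hit
9 -> miss, evict 5, frames (2 6 9)
6 -> hit
8 -> miss, evict 2, frames (9 6 8)
9 -> hit
2 -> miss, evict 6, frames (8 9 2)
8 -> hit
9 -> hit
8 -> hit
7 -> miss, evict 2, frames (9 8 7)
Page faults: 8.

8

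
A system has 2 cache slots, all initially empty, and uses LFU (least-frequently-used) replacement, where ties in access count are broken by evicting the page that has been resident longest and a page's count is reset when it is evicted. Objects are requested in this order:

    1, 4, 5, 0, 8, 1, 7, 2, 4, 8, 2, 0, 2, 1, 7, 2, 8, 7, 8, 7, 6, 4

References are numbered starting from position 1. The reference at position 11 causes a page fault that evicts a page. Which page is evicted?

pos 1: 1 -> fault, frames (1)
pos 2: 4 -> fault, frames (1 4)
pos 3: 5 -> fault, evict 1, frames (4 5)
pos 4: 0 -> fault, evict 4, frames (5 0)
pos 5: 8 -> fault, evict 5, frames (0 8)
pos 6: 1 -> fault, evict 0, frames (8 1)
pos 7: 7 -> fault, evict 8, frames (1 7)
pos 8: 2 -> fault, evict 1, frames (7 2)
pos 9: 4 -> fault, evict 7, frames (2 4)
pos 10: 8 -> fault, evict 2, frames (4 8)
pos 11: 2 -> fault, evict 4, frames (8 2)
At position 11, page 4 is evicted.

4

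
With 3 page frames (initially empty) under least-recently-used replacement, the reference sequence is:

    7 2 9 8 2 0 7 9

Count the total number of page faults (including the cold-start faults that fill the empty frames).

7 → miss, frames {7}
2 → miss, frames {7,2}
9 → miss, frames {7,2,9}
8 → miss, evict 7, frames {2,9,8}
2 → hit
0 → miss, evict 9, frames {8,2,0}
7 → miss, evict 8, frames {2,0,7}
9 → miss, evict 2, frames {0,7,9}
Page faults: 7.

7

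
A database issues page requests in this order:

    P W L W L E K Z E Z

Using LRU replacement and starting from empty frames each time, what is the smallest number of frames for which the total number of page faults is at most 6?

f=1: 10 faults
f=2: 7 faults
f=3: 6 faults
f=4: 6 faults
f=5: 6 faults
f=6: 6 faults
Smallest f with faults ≤ 6 is 3.

3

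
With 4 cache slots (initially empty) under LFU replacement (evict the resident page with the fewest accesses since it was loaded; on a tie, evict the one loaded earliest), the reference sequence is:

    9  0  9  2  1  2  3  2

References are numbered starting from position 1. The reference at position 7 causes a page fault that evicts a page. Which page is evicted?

0

pos 1: 9 -> miss, frames {9}
pos 2: 0 -> miss, frames {9,0}
pos 3: 9 -> hit
pos 4: 2 -> miss, frames {9,0,2}
pos 5: 1 -> miss, frames {9,0,2,1}
pos 6: 2 -> hit
pos 7: 3 -> miss, evict 0, frames {9,2,1,3}
At position 7, page 0 is evicted.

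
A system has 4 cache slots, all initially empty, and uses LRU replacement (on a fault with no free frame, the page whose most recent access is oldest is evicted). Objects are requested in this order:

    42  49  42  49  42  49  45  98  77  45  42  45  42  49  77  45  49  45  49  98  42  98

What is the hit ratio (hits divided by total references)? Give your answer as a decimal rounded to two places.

42 -> miss, frames {42}
49 -> miss, frames {42,49}
42 -> hit
49 -> hit
42 -> hit
49 -> hit
45 -> miss, frames {42,49,45}
98 -> miss, frames {42,49,45,98}
77 -> miss, evict 42, frames {49,45,98,77}
45 -> hit
42 -> miss, evict 49, frames {98,77,45,42}
45 -> hit
42 -> hit
49 -> miss, evict 98, frames {77,45,42,49}
77 -> hit
45 -> hit
49 -> hit
45 -> hit
49 -> hit
98 -> miss, evict 42, frames {77,45,49,98}
42 -> miss, evict 77, frames {45,49,98,42}
98 -> hit
Hits: 13 of 22 references → 13/22 = 0.5909.

0.59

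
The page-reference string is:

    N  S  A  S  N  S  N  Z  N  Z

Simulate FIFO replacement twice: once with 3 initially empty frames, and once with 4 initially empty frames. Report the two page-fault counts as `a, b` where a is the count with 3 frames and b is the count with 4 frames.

5, 4

3 frames: F F F . . . . F F . → 5 faults.
4 frames: F F F . . . . F . . → 4 faults.
4 < 5: adding a frame reduced faults, as is typical.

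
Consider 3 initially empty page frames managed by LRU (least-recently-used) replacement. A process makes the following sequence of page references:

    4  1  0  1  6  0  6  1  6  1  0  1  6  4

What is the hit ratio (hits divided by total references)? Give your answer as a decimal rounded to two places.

4 -> miss, frames [4]
1 -> miss, frames [4, 1]
0 -> miss, frames [4, 1, 0]
1 -> hit
6 -> miss, evict 4, frames [0, 1, 6]
0 -> hit
6 -> hit
1 -> hit
6 -> hit
1 -> hit
0 -> hit
1 -> hit
6 -> hit
4 -> miss, evict 0, frames [1, 6, 4]
Hits: 9 of 14 references → 9/14 = 0.6429.

0.64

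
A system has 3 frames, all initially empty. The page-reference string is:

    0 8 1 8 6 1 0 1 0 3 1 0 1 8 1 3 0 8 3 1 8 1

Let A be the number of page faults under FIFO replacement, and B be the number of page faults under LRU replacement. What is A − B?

Under FIFO: F F F . F . F . . F F . . F . . F . F F F . → 12 faults.
Under LRU: F F F . F . F . . F . . . F . F F F . F . . → 11 faults.
A − B = 12 − 11 = 1.

1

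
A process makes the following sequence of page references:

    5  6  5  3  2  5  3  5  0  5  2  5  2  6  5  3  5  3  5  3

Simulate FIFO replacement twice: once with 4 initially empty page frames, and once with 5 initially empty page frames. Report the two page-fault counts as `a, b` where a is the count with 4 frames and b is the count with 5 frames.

8, 5

4 frames: F F . F F . . . F F . . . F . F . . . . → 8 faults.
5 frames: F F . F F . . . F . . . . . . . . . . . → 5 faults.
5 < 8: adding a frame reduced faults, as is typical.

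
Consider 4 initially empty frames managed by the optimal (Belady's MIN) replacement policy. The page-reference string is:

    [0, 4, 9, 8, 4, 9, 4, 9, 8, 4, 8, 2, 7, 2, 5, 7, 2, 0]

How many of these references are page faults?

7

0 → fault, frames {0}
4 → fault, frames {0,4}
9 → fault, frames {0,4,9}
8 → fault, frames {0,4,9,8}
4 → hit
9 → hit
4 → hit
9 → hit
8 → hit
4 → hit
8 → hit
2 → fault, evict 8, frames {0,4,9,2}
7 → fault, evict 9, frames {0,4,2,7}
2 → hit
5 → fault, evict 4, frames {0,2,7,5}
7 → hit
2 → hit
0 → hit
Page faults: 7.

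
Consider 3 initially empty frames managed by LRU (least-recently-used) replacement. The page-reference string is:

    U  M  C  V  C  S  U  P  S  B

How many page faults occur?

8

U -> miss, frames (U)
M -> miss, frames (U M)
C -> miss, frames (U M C)
V -> miss, evict U, frames (M C V)
C -> hit
S -> miss, evict M, frames (V C S)
U -> miss, evict V, frames (C S U)
P -> miss, evict C, frames (S U P)
S -> hit
B -> miss, evict U, frames (P S B)
Page faults: 8.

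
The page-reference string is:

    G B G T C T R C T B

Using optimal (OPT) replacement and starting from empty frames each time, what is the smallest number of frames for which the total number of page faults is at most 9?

2

f=1: 10 faults
f=2: 7 faults
f=3: 6 faults
f=4: 5 faults
f=5: 5 faults
Smallest f with faults ≤ 9 is 2.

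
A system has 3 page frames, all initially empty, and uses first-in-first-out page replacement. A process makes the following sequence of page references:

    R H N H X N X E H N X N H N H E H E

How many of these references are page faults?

R -> miss, frames (R)
H -> miss, frames (R H)
N -> miss, frames (R H N)
H -> hit
X -> miss, evict R, frames (H N X)
N -> hit
X -> hit
E -> miss, evict H, frames (N X E)
H -> miss, evict N, frames (X E H)
N -> miss, evict X, frames (E H N)
X -> miss, evict E, frames (H N X)
N -> hit
H -> hit
N -> hit
H -> hit
E -> miss, evict H, frames (N X E)
H -> miss, evict N, frames (X E H)
E -> hit
Page faults: 10.

10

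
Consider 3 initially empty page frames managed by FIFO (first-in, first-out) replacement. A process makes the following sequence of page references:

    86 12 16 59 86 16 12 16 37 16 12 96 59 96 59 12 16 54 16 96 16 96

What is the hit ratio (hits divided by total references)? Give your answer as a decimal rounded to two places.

86: miss, frames (86)
12: miss, frames (86 12)
16: miss, frames (86 12 16)
59: miss, evict 86, frames (12 16 59)
86: miss, evict 12, frames (16 59 86)
16: hit
12: miss, evict 16, frames (59 86 12)
16: miss, evict 59, frames (86 12 16)
37: miss, evict 86, frames (12 16 37)
16: hit
12: hit
96: miss, evict 12, frames (16 37 96)
59: miss, evict 16, frames (37 96 59)
96: hit
59: hit
12: miss, evict 37, frames (96 59 12)
16: miss, evict 96, frames (59 12 16)
54: miss, evict 59, frames (12 16 54)
16: hit
96: miss, evict 12, frames (16 54 96)
16: hit
96: hit
Hits: 8 of 22 references → 8/22 = 0.3636.

0.36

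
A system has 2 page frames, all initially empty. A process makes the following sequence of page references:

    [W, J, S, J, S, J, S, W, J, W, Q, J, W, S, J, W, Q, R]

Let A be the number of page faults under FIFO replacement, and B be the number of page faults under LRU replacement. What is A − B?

Under FIFO: F F F . . . . F F . F . F F F F F F → 12 faults.
Under LRU: F F F . . . . F F . F F F F F F F F → 13 faults.
A − B = 12 − 13 = -1.

-1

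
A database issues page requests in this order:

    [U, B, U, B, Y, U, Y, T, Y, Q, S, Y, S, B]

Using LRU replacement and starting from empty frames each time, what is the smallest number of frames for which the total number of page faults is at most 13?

f=1: 14 faults
f=2: 9 faults
f=3: 7 faults
f=4: 7 faults
f=5: 7 faults
f=6: 6 faults
Smallest f with faults ≤ 13 is 2.

2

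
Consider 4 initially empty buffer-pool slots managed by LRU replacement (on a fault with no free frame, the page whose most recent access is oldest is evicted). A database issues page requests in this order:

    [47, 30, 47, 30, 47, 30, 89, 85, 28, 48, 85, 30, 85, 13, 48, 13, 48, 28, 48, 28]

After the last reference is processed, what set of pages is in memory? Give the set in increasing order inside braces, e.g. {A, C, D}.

{13, 28, 48, 85}

47: miss, frames [47]
30: miss, frames [47, 30]
47: hit
30: hit
47: hit
30: hit
89: miss, frames [47, 30, 89]
85: miss, frames [47, 30, 89, 85]
28: miss, evict 47, frames [30, 89, 85, 28]
48: miss, evict 30, frames [89, 85, 28, 48]
85: hit
30: miss, evict 89, frames [28, 48, 85, 30]
85: hit
13: miss, evict 28, frames [48, 30, 85, 13]
48: hit
13: hit
48: hit
28: miss, evict 30, frames [85, 13, 48, 28]
48: hit
28: hit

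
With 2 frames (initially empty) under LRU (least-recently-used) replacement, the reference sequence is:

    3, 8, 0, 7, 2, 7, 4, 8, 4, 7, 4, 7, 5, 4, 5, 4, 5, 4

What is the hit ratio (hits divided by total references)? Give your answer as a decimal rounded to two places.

3 -> fault, frames (3)
8 -> fault, frames (3 8)
0 -> fault, evict 3, frames (8 0)
7 -> fault, evict 8, frames (0 7)
2 -> fault, evict 0, frames (7 2)
7 -> hit
4 -> fault, evict 2, frames (7 4)
8 -> fault, evict 7, frames (4 8)
4 -> hit
7 -> fault, evict 8, frames (4 7)
4 -> hit
7 -> hit
5 -> fault, evict 4, frames (7 5)
4 -> fault, evict 7, frames (5 4)
5 -> hit
4 -> hit
5 -> hit
4 -> hit
Hits: 8 of 18 references → 8/18 = 0.4444.

0.44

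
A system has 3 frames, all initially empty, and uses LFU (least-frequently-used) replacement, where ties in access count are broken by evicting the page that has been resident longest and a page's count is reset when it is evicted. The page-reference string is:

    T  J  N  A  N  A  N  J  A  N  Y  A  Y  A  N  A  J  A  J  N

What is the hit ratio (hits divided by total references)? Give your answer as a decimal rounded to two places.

0.70

T -> miss, frames [T]
J -> miss, frames [T, J]
N -> miss, frames [T, J, N]
A -> miss, evict T, frames [J, N, A]
N -> hit
A -> hit
N -> hit
J -> hit
A -> hit
N -> hit
Y -> miss, evict J, frames [N, A, Y]
A -> hit
Y -> hit
A -> hit
N -> hit
A -> hit
J -> miss, evict Y, frames [N, A, J]
A -> hit
J -> hit
N -> hit
Hits: 14 of 20 references → 14/20 = 0.7000.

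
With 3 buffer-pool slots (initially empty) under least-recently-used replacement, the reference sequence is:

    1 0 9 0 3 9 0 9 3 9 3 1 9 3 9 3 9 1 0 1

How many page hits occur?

14

1 -> miss, frames [1]
0 -> miss, frames [1, 0]
9 -> miss, frames [1, 0, 9]
0 -> hit
3 -> miss, evict 1, frames [9, 0, 3]
9 -> hit
0 -> hit
9 -> hit
3 -> hit
9 -> hit
3 -> hit
1 -> miss, evict 0, frames [9, 3, 1]
9 -> hit
3 -> hit
9 -> hit
3 -> hit
9 -> hit
1 -> hit
0 -> miss, evict 3, frames [9, 1, 0]
1 -> hit
Hits: 14.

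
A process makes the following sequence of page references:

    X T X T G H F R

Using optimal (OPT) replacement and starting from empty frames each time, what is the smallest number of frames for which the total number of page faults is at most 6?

f=1: 8 faults
f=2: 6 faults
f=3: 6 faults
f=4: 6 faults
f=5: 6 faults
f=6: 6 faults
Smallest f with faults ≤ 6 is 2.

2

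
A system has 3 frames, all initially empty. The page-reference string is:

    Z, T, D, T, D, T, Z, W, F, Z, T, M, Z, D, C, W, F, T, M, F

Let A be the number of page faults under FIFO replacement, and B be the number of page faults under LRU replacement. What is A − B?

1

Under FIFO: F F F . . . . F F F F F . F F F F F F . → 14 faults.
Under LRU: F F F . . . . F F . F F . F F F F F F . → 13 faults.
A − B = 14 − 13 = 1.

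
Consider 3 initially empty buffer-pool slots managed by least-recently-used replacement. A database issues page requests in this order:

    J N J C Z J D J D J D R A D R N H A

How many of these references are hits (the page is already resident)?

8

J: fault, frames (J)
N: fault, frames (J N)
J: hit
C: fault, frames (N J C)
Z: fault, evict N, frames (J C Z)
J: hit
D: fault, evict C, frames (Z J D)
J: hit
D: hit
J: hit
D: hit
R: fault, evict Z, frames (J D R)
A: fault, evict J, frames (D R A)
D: hit
R: hit
N: fault, evict A, frames (D R N)
H: fault, evict D, frames (R N H)
A: fault, evict R, frames (N H A)
Hits: 8.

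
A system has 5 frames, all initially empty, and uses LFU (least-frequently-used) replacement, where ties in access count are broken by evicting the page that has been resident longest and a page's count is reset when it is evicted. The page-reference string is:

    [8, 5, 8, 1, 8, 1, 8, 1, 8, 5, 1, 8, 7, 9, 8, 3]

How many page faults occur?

6

8 -> fault, frames (8)
5 -> fault, frames (8 5)
8 -> hit
1 -> fault, frames (8 5 1)
8 -> hit
1 -> hit
8 -> hit
1 -> hit
8 -> hit
5 -> hit
1 -> hit
8 -> hit
7 -> fault, frames (8 5 1 7)
9 -> fault, frames (8 5 1 7 9)
8 -> hit
3 -> fault, evict 7, frames (8 5 1 9 3)
Page faults: 6.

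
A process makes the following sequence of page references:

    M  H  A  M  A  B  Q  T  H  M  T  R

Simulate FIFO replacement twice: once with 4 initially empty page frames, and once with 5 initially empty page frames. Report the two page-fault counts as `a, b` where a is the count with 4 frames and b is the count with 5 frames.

9, 8

4 frames: F F F . . F F F F F . F → 9 faults.
5 frames: F F F . . F F F . F . F → 8 faults.
8 < 9: adding a frame reduced faults, as is typical.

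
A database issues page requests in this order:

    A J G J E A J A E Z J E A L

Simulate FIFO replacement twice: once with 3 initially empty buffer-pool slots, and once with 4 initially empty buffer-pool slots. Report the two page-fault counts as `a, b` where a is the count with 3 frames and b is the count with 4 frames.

3 frames: F F F . F F F . . F . F F F → 10 faults.
4 frames: F F F . F . . . . F . . F F → 7 faults.
7 < 10: adding a frame reduced faults, as is typical.

10, 7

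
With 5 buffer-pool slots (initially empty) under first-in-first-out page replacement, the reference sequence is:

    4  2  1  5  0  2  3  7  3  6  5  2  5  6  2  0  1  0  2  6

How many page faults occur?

4 -> miss, frames (4)
2 -> miss, frames (4 2)
1 -> miss, frames (4 2 1)
5 -> miss, frames (4 2 1 5)
0 -> miss, frames (4 2 1 5 0)
2 -> hit
3 -> miss, evict 4, frames (2 1 5 0 3)
7 -> miss, evict 2, frames (1 5 0 3 7)
3 -> hit
6 -> miss, evict 1, frames (5 0 3 7 6)
5 -> hit
2 -> miss, evict 5, frames (0 3 7 6 2)
5 -> miss, evict 0, frames (3 7 6 2 5)
6 -> hit
2 -> hit
0 -> miss, evict 3, frames (7 6 2 5 0)
1 -> miss, evict 7, frames (6 2 5 0 1)
0 -> hit
2 -> hit
6 -> hit
Page faults: 12.

12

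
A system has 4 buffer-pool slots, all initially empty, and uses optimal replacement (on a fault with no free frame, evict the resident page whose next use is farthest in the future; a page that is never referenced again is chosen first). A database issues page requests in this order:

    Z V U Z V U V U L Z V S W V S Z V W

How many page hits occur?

12

Z -> fault, frames (Z)
V -> fault, frames (Z V)
U -> fault, frames (Z V U)
Z -> hit
V -> hit
U -> hit
V -> hit
U -> hit
L -> fault, frames (Z V U L)
Z -> hit
V -> hit
S -> fault, evict L, frames (Z V U S)
W -> fault, evict U, frames (Z V S W)
V -> hit
S -> hit
Z -> hit
V -> hit
W -> hit
Hits: 12.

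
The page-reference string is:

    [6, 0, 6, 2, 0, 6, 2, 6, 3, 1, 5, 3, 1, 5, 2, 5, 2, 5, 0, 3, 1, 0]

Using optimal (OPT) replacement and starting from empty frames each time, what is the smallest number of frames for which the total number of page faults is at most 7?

4

f=1: 22 faults
f=2: 12 faults
f=3: 9 faults
f=4: 7 faults
f=5: 6 faults
f=6: 6 faults
Smallest f with faults ≤ 7 is 4.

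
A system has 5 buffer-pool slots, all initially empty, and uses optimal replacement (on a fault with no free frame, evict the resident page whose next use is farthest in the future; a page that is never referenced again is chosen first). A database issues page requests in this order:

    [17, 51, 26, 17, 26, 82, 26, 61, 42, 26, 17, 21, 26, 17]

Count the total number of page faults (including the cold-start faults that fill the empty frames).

17 → fault, frames [17]
51 → fault, frames [17, 51]
26 → fault, frames [17, 51, 26]
17 → hit
26 → hit
82 → fault, frames [17, 51, 26, 82]
26 → hit
61 → fault, frames [17, 51, 26, 82, 61]
42 → fault, evict 61, frames [17, 51, 26, 82, 42]
26 → hit
17 → hit
21 → fault, evict 42, frames [17, 51, 26, 82, 21]
26 → hit
17 → hit
Page faults: 7.

7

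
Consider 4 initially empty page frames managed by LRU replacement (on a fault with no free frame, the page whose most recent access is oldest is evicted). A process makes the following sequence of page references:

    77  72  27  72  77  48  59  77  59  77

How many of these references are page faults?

77 → fault, frames (77)
72 → fault, frames (77 72)
27 → fault, frames (77 72 27)
72 → hit
77 → hit
48 → fault, frames (27 72 77 48)
59 → fault, evict 27, frames (72 77 48 59)
77 → hit
59 → hit
77 → hit
Page faults: 5.

5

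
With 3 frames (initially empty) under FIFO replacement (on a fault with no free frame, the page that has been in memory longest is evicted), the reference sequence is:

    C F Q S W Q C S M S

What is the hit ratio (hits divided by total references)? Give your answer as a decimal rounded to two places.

0.20

C → miss, frames (C)
F → miss, frames (C F)
Q → miss, frames (C F Q)
S → miss, evict C, frames (F Q S)
W → miss, evict F, frames (Q S W)
Q → hit
C → miss, evict Q, frames (S W C)
S → hit
M → miss, evict S, frames (W C M)
S → miss, evict W, frames (C M S)
Hits: 2 of 10 references → 2/10 = 0.2000.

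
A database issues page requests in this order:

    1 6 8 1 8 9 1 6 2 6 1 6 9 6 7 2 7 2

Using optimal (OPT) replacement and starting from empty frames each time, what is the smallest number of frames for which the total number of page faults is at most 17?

f=1: 18 faults
f=2: 10 faults
f=3: 7 faults
f=4: 6 faults
f=5: 6 faults
f=6: 6 faults
Smallest f with faults ≤ 17 is 2.

2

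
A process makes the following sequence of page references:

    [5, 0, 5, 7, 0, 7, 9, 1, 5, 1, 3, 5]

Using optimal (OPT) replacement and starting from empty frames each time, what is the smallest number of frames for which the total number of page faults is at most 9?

f=1: 12 faults
f=2: 7 faults
f=3: 6 faults
f=4: 6 faults
f=5: 6 faults
f=6: 6 faults
Smallest f with faults ≤ 9 is 2.

2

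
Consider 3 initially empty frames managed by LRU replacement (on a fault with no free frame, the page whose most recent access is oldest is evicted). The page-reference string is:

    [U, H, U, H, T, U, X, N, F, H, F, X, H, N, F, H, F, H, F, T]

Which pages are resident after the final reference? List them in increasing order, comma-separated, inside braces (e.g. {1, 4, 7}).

{F, H, T}

U -> miss, frames [U]
H -> miss, frames [U, H]
U -> hit
H -> hit
T -> miss, frames [U, H, T]
U -> hit
X -> miss, evict H, frames [T, U, X]
N -> miss, evict T, frames [U, X, N]
F -> miss, evict U, frames [X, N, F]
H -> miss, evict X, frames [N, F, H]
F -> hit
X -> miss, evict N, frames [H, F, X]
H -> hit
N -> miss, evict F, frames [X, H, N]
F -> miss, evict X, frames [H, N, F]
H -> hit
F -> hit
H -> hit
F -> hit
T -> miss, evict N, frames [H, F, T]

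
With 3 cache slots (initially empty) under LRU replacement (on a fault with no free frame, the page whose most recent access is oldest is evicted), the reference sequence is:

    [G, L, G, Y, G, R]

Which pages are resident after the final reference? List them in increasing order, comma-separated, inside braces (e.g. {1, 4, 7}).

{G, R, Y}

G → miss, frames {G}
L → miss, frames {G,L}
G → hit
Y → miss, frames {L,G,Y}
G → hit
R → miss, evict L, frames {Y,G,R}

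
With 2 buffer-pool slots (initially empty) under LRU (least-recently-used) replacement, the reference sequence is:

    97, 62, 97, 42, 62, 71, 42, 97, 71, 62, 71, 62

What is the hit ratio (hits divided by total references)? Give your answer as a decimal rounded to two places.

0.25

97: miss, frames {97}
62: miss, frames {97,62}
97: hit
42: miss, evict 62, frames {97,42}
62: miss, evict 97, frames {42,62}
71: miss, evict 42, frames {62,71}
42: miss, evict 62, frames {71,42}
97: miss, evict 71, frames {42,97}
71: miss, evict 42, frames {97,71}
62: miss, evict 97, frames {71,62}
71: hit
62: hit
Hits: 3 of 12 references → 3/12 = 0.2500.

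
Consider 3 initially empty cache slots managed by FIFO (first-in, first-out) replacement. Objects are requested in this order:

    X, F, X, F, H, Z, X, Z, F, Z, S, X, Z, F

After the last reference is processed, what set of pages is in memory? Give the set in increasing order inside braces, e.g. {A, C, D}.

{F, S, Z}

X: fault, frames [X]
F: fault, frames [X, F]
X: hit
F: hit
H: fault, frames [X, F, H]
Z: fault, evict X, frames [F, H, Z]
X: fault, evict F, frames [H, Z, X]
Z: hit
F: fault, evict H, frames [Z, X, F]
Z: hit
S: fault, evict Z, frames [X, F, S]
X: hit
Z: fault, evict X, frames [F, S, Z]
F: hit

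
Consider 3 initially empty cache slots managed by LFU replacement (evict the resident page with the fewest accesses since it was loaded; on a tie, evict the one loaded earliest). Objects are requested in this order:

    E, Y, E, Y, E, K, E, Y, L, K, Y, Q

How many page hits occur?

6

E -> fault, frames [E]
Y -> fault, frames [E, Y]
E -> hit
Y -> hit
E -> hit
K -> fault, frames [E, Y, K]
E -> hit
Y -> hit
L -> fault, evict K, frames [E, Y, L]
K -> fault, evict L, frames [E, Y, K]
Y -> hit
Q -> fault, evict K, frames [E, Y, Q]
Hits: 6.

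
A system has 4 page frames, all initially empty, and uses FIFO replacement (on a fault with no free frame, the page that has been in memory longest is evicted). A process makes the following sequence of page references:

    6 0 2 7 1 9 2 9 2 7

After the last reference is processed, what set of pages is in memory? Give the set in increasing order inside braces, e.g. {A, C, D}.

{1, 2, 7, 9}

6 -> fault, frames {6}
0 -> fault, frames {6,0}
2 -> fault, frames {6,0,2}
7 -> fault, frames {6,0,2,7}
1 -> fault, evict 6, frames {0,2,7,1}
9 -> fault, evict 0, frames {2,7,1,9}
2 -> hit
9 -> hit
2 -> hit
7 -> hit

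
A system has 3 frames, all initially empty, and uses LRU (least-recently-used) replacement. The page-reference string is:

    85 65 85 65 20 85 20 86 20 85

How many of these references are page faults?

85: fault, frames {85}
65: fault, frames {85,65}
85: hit
65: hit
20: fault, frames {85,65,20}
85: hit
20: hit
86: fault, evict 65, frames {85,20,86}
20: hit
85: hit
Page faults: 4.

4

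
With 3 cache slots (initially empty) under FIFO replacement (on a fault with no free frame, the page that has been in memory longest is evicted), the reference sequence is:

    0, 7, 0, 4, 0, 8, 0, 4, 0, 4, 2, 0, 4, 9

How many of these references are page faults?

0: miss, frames {0}
7: miss, frames {0,7}
0: hit
4: miss, frames {0,7,4}
0: hit
8: miss, evict 0, frames {7,4,8}
0: miss, evict 7, frames {4,8,0}
4: hit
0: hit
4: hit
2: miss, evict 4, frames {8,0,2}
0: hit
4: miss, evict 8, frames {0,2,4}
9: miss, evict 0, frames {2,4,9}
Page faults: 8.

8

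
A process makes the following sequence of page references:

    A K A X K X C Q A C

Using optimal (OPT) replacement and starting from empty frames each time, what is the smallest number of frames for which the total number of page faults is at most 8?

f=1: 10 faults
f=2: 6 faults
f=3: 5 faults
f=4: 5 faults
f=5: 5 faults
Smallest f with faults ≤ 8 is 2.

2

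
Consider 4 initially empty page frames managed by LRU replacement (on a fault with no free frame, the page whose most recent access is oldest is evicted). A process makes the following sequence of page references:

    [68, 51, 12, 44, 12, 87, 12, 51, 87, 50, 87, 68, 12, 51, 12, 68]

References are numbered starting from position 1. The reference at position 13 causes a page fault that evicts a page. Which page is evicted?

pos 1: 68 → fault, frames {68}
pos 2: 51 → fault, frames {68,51}
pos 3: 12 → fault, frames {68,51,12}
pos 4: 44 → fault, frames {68,51,12,44}
pos 5: 12 → hit
pos 6: 87 → fault, evict 68, frames {51,44,12,87}
pos 7: 12 → hit
pos 8: 51 → hit
pos 9: 87 → hit
pos 10: 50 → fault, evict 44, frames {12,51,87,50}
pos 11: 87 → hit
pos 12: 68 → fault, evict 12, frames {51,50,87,68}
pos 13: 12 → fault, evict 51, frames {50,87,68,12}
At position 13, page 51 is evicted.

51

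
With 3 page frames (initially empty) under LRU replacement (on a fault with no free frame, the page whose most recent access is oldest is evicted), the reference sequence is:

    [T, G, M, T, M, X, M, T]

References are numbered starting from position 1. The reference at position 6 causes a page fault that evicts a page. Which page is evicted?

G

pos 1: T -> fault, frames (T)
pos 2: G -> fault, frames (T G)
pos 3: M -> fault, frames (T G M)
pos 4: T -> hit
pos 5: M -> hit
pos 6: X -> fault, evict G, frames (T M X)
At position 6, page G is evicted.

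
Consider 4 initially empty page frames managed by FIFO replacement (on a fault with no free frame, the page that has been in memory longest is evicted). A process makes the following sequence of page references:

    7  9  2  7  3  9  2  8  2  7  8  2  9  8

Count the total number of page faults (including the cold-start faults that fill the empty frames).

7

7 → fault, frames {7}
9 → fault, frames {7,9}
2 → fault, frames {7,9,2}
7 → hit
3 → fault, frames {7,9,2,3}
9 → hit
2 → hit
8 → fault, evict 7, frames {9,2,3,8}
2 → hit
7 → fault, evict 9, frames {2,3,8,7}
8 → hit
2 → hit
9 → fault, evict 2, frames {3,8,7,9}
8 → hit
Page faults: 7.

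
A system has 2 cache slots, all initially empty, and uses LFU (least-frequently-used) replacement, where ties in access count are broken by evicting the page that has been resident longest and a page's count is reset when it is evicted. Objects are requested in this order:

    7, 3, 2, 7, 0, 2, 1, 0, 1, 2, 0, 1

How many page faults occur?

7 -> fault, frames (7)
3 -> fault, frames (7 3)
2 -> fault, evict 7, frames (3 2)
7 -> fault, evict 3, frames (2 7)
0 -> fault, evict 2, frames (7 0)
2 -> fault, evict 7, frames (0 2)
1 -> fault, evict 0, frames (2 1)
0 -> fault, evict 2, frames (1 0)
1 -> hit
2 -> fault, evict 0, frames (1 2)
0 -> fault, evict 2, frames (1 0)
1 -> hit
Page faults: 10.

10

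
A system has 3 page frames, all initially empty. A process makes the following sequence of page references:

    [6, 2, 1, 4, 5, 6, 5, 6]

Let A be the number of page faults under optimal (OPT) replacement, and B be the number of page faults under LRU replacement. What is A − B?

-1

Under OPT: F F F F F . . . → 5 faults.
Under LRU: F F F F F F . . → 6 faults.
A − B = 5 − 6 = -1.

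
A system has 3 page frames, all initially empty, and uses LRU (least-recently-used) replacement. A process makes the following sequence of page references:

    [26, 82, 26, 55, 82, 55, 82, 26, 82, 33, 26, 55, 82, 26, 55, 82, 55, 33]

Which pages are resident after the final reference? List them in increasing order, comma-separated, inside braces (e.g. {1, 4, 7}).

{33, 55, 82}

26: fault, frames {26}
82: fault, frames {26,82}
26: hit
55: fault, frames {82,26,55}
82: hit
55: hit
82: hit
26: hit
82: hit
33: fault, evict 55, frames {26,82,33}
26: hit
55: fault, evict 82, frames {33,26,55}
82: fault, evict 33, frames {26,55,82}
26: hit
55: hit
82: hit
55: hit
33: fault, evict 26, frames {82,55,33}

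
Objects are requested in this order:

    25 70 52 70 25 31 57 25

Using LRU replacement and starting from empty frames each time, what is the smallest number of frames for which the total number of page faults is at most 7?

2

f=1: 8 faults
f=2: 7 faults
f=3: 5 faults
f=4: 5 faults
f=5: 5 faults
Smallest f with faults ≤ 7 is 2.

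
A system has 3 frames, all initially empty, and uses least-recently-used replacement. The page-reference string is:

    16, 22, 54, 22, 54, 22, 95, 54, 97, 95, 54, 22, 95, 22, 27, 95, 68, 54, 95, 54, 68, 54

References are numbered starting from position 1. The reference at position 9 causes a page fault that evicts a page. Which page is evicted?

22

pos 1: 16 -> miss, frames {16}
pos 2: 22 -> miss, frames {16,22}
pos 3: 54 -> miss, frames {16,22,54}
pos 4: 22 -> hit
pos 5: 54 -> hit
pos 6: 22 -> hit
pos 7: 95 -> miss, evict 16, frames {54,22,95}
pos 8: 54 -> hit
pos 9: 97 -> miss, evict 22, frames {95,54,97}
At position 9, page 22 is evicted.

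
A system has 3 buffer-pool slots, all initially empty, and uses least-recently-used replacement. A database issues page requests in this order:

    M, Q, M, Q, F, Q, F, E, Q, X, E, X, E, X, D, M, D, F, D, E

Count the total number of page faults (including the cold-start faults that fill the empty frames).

M: miss, frames (M)
Q: miss, frames (M Q)
M: hit
Q: hit
F: miss, frames (M Q F)
Q: hit
F: hit
E: miss, evict M, frames (Q F E)
Q: hit
X: miss, evict F, frames (E Q X)
E: hit
X: hit
E: hit
X: hit
D: miss, evict Q, frames (E X D)
M: miss, evict E, frames (X D M)
D: hit
F: miss, evict X, frames (M D F)
D: hit
E: miss, evict M, frames (F D E)
Page faults: 9.

9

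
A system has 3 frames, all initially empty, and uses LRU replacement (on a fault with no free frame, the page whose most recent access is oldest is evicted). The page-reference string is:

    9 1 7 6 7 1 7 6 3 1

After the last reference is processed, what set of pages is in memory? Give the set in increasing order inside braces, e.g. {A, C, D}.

{1, 3, 6}

9 -> miss, frames (9)
1 -> miss, frames (9 1)
7 -> miss, frames (9 1 7)
6 -> miss, evict 9, frames (1 7 6)
7 -> hit
1 -> hit
7 -> hit
6 -> hit
3 -> miss, evict 1, frames (7 6 3)
1 -> miss, evict 7, frames (6 3 1)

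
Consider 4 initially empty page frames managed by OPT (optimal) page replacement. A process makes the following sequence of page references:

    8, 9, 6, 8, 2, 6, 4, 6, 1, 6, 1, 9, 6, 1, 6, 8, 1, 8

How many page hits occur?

12

8 → fault, frames [8]
9 → fault, frames [8, 9]
6 → fault, frames [8, 9, 6]
8 → hit
2 → fault, frames [8, 9, 6, 2]
6 → hit
4 → fault, evict 2, frames [8, 9, 6, 4]
6 → hit
1 → fault, evict 4, frames [8, 9, 6, 1]
6 → hit
1 → hit
9 → hit
6 → hit
1 → hit
6 → hit
8 → hit
1 → hit
8 → hit
Hits: 12.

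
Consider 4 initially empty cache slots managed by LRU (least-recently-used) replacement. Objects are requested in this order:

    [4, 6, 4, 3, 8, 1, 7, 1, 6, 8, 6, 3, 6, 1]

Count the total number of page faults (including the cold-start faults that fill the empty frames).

8

4 -> fault, frames (4)
6 -> fault, frames (4 6)
4 -> hit
3 -> fault, frames (6 4 3)
8 -> fault, frames (6 4 3 8)
1 -> fault, evict 6, frames (4 3 8 1)
7 -> fault, evict 4, frames (3 8 1 7)
1 -> hit
6 -> fault, evict 3, frames (8 7 1 6)
8 -> hit
6 -> hit
3 -> fault, evict 7, frames (1 8 6 3)
6 -> hit
1 -> hit
Page faults: 8.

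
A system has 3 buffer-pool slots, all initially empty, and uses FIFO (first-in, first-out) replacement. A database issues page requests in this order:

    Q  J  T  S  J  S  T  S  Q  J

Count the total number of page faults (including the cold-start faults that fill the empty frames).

Q -> fault, frames [Q]
J -> fault, frames [Q, J]
T -> fault, frames [Q, J, T]
S -> fault, evict Q, frames [J, T, S]
J -> hit
S -> hit
T -> hit
S -> hit
Q -> fault, evict J, frames [T, S, Q]
J -> fault, evict T, frames [S, Q, J]
Page faults: 6.

6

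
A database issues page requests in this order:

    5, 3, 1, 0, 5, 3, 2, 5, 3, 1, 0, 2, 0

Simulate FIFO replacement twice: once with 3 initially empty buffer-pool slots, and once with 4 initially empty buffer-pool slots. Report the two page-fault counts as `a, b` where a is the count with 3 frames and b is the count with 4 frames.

3 frames: F F F F F F F . . F F . . → 9 faults.
4 frames: F F F F . . F F F F F F . → 10 faults.
10 > 9: adding a frame increased faults — Belady's anomaly.

9, 10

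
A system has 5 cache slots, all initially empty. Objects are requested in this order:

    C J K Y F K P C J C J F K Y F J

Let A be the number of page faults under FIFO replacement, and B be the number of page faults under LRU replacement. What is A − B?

Under FIFO: F F F F F . F F F . . . F F F . → 11 faults.
Under LRU: F F F F F . F F F . . . . F . . → 9 faults.
A − B = 11 − 9 = 2.

2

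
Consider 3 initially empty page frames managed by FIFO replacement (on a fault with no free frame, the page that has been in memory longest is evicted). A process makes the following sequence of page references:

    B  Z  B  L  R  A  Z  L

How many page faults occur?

B: miss, frames (B)
Z: miss, frames (B Z)
B: hit
L: miss, frames (B Z L)
R: miss, evict B, frames (Z L R)
A: miss, evict Z, frames (L R A)
Z: miss, evict L, frames (R A Z)
L: miss, evict R, frames (A Z L)
Page faults: 7.

7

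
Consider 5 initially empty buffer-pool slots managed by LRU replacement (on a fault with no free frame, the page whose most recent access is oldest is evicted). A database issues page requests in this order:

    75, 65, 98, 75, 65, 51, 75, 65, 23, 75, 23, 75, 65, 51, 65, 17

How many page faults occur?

75 → fault, frames {75}
65 → fault, frames {75,65}
98 → fault, frames {75,65,98}
75 → hit
65 → hit
51 → fault, frames {98,75,65,51}
75 → hit
65 → hit
23 → fault, frames {98,51,75,65,23}
75 → hit
23 → hit
75 → hit
65 → hit
51 → hit
65 → hit
17 → fault, evict 98, frames {23,75,51,65,17}
Page faults: 6.

6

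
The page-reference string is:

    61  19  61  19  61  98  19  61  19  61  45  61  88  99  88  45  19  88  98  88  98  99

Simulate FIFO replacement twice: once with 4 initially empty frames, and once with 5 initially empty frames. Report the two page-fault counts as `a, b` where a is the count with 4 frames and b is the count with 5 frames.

8, 6

4 frames: F F . . . F . . . . F . F F . . F . F . . . → 8 faults.
5 frames: F F . . . F . . . . F . F F . . . . . . . . → 6 faults.
6 < 8: adding a frame reduced faults, as is typical.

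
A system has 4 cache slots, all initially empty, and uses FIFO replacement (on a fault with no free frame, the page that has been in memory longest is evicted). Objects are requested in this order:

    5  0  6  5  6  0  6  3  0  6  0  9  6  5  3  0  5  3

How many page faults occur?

5 → miss, frames (5)
0 → miss, frames (5 0)
6 → miss, frames (5 0 6)
5 → hit
6 → hit
0 → hit
6 → hit
3 → miss, frames (5 0 6 3)
0 → hit
6 → hit
0 → hit
9 → miss, evict 5, frames (0 6 3 9)
6 → hit
5 → miss, evict 0, frames (6 3 9 5)
3 → hit
0 → miss, evict 6, frames (3 9 5 0)
5 → hit
3 → hit
Page faults: 7.

7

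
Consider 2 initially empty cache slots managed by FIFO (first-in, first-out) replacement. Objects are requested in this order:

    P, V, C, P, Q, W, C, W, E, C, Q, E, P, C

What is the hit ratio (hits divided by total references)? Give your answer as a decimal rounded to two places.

0.21

P → miss, frames [P]
V → miss, frames [P, V]
C → miss, evict P, frames [V, C]
P → miss, evict V, frames [C, P]
Q → miss, evict C, frames [P, Q]
W → miss, evict P, frames [Q, W]
C → miss, evict Q, frames [W, C]
W → hit
E → miss, evict W, frames [C, E]
C → hit
Q → miss, evict C, frames [E, Q]
E → hit
P → miss, evict E, frames [Q, P]
C → miss, evict Q, frames [P, C]
Hits: 3 of 14 references → 3/14 = 0.2143.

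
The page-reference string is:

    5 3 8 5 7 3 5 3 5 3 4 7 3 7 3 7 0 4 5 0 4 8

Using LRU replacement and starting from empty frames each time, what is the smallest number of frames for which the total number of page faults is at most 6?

6

f=1: 22 faults
f=2: 16 faults
f=3: 11 faults
f=4: 8 faults
f=5: 7 faults
f=6: 6 faults
Smallest f with faults ≤ 6 is 6.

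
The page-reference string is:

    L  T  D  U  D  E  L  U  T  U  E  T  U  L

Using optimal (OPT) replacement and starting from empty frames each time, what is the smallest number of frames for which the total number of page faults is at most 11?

2

f=1: 14 faults
f=2: 10 faults
f=3: 7 faults
f=4: 5 faults
f=5: 5 faults
Smallest f with faults ≤ 11 is 2.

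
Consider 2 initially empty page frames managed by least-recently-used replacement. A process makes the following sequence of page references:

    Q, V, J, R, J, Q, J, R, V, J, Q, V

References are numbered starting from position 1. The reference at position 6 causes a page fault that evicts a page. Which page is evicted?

R

pos 1: Q: miss, frames (Q)
pos 2: V: miss, frames (Q V)
pos 3: J: miss, evict Q, frames (V J)
pos 4: R: miss, evict V, frames (J R)
pos 5: J: hit
pos 6: Q: miss, evict R, frames (J Q)
At position 6, page R is evicted.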